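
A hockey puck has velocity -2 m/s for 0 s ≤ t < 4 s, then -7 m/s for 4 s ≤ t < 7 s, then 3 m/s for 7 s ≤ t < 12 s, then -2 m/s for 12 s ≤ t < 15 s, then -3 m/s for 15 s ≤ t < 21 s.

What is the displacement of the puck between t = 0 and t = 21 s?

Displacement is the signed area under the v-t curve.
0–4 s: -2 × 4 = -8 m
4–7 s: -7 × 3 = -21 m
7–12 s: 3 × 5 = 15 m
12–15 s: -2 × 3 = -6 m
15–21 s: -3 × 6 = -18 m
Net displacement = -38 m

-38 m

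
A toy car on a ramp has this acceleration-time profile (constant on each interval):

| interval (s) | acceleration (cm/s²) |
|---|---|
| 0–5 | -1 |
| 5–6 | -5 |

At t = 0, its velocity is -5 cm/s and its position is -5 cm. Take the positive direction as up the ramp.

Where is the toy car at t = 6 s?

-55 cm

On each constant-a segment, Δv = aΔt and Δx = v₀Δt + ½aΔt²; chain segment to segment.
0–5 s: v starts -5 cm/s; Δx = -5·5 + ½·-1·5² = -37.5 cm; v ends -10 cm/s.
5–6 s: v starts -10 cm/s; Δx = -10·1 + ½·-5·1² = -12.5 cm; v ends -15 cm/s.
x(6) = -5 + Σ Δx = -55 cm.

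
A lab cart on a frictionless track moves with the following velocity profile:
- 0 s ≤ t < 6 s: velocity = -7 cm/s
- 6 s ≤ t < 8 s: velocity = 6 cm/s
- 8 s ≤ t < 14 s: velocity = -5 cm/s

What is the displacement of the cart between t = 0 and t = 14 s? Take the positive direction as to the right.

-60 cm

Displacement is the signed area under the v-t curve.
0–6 s: -7 × 6 = -42 cm
6–8 s: 6 × 2 = 12 cm
8–14 s: -5 × 6 = -30 cm
Net displacement = -60 cm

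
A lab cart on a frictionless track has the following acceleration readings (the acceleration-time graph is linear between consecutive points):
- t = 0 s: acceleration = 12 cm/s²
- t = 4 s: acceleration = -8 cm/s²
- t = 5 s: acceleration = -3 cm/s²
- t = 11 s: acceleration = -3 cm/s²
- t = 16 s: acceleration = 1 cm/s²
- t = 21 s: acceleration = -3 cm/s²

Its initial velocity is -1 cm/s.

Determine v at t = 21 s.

-26.5 cm/s

Δv equals the area under the a-t graph; then v = v₀ + Δv.
0–4 s: ½(12 + -8)(4) = 8 cm/s
4–5 s: ½(-8 + -3)(1) = -5.5 cm/s
5–11 s: -3 × 6 = -18 cm/s
11–16 s: ½(-3 + 1)(5) = -5 cm/s
16–21 s: ½(1 + -3)(5) = -5 cm/s
Δv = -25.5 cm/s, so v(21) = -1 + (-25.5) = -26.5 cm/s.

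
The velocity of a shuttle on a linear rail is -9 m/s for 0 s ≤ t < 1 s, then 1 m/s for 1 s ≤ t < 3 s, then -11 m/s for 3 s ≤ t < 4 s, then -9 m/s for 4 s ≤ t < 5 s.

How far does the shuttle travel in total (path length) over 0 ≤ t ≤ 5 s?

31 m

Total distance travelled is ∫|v| dt — sum the magnitudes of each area piece.
0–1 s: |-9| × 1 = 9 m
1–3 s: |1| × 2 = 2 m
3–4 s: |-11| × 1 = 11 m
4–5 s: |-9| × 1 = 9 m
Total distance = 31 m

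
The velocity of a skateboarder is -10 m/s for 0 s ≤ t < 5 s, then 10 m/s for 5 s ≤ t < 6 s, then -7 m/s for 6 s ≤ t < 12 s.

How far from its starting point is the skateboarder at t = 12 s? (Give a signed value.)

Displacement is the signed area under the v-t curve.
0–5 s: -10 × 5 = -50 m
5–6 s: 10 × 1 = 10 m
6–12 s: -7 × 6 = -42 m
Net displacement = -82 m

-82 m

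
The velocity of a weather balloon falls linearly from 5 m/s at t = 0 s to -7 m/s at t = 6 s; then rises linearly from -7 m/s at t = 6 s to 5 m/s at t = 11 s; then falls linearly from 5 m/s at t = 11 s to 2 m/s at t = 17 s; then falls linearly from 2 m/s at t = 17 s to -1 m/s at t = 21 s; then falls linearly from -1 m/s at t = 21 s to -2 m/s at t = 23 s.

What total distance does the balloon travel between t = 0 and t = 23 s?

61.25 m

Total distance travelled is ∫|v| dt — sum the magnitudes of each area piece.
0–6 s: v = 0 at t = 2.5 s; triangle areas 6.25 + 12.25 = 18.5 m
6–11 s: v = 0 at t = 107/12 s; triangle areas 245/24 + 125/24 = 185/12 m
11–17 s: |½(5 + 2)(6)| = 21 m
17–21 s: v = 0 at t = 59/3 s; triangle areas 8/3 + 2/3 = 10/3 m
21–23 s: |½(-1 + -2)(2)| = 3 m
Total distance = 61.25 m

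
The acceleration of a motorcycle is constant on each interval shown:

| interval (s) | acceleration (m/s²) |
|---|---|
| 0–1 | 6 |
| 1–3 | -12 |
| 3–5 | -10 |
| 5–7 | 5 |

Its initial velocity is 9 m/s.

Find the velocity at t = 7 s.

-19 m/s

Δv equals the area under the a-t graph; then v = v₀ + Δv.
0–1 s: 6 × 1 = 6 m/s
1–3 s: -12 × 2 = -24 m/s
3–5 s: -10 × 2 = -20 m/s
5–7 s: 5 × 2 = 10 m/s
Δv = -28 m/s, so v(7) = 9 + (-28) = -19 m/s.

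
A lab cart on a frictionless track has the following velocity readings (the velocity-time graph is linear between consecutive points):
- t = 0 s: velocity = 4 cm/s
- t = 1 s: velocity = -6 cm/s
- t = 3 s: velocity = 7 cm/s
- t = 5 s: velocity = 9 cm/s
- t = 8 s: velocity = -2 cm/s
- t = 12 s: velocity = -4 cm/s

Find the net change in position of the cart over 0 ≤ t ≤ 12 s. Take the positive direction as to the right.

Net displacement equals the area under the velocity-time graph (areas below the axis count negative).
0–1 s: ½(4 + -6)(1) = -1 cm
1–3 s: ½(-6 + 7)(2) = 1 cm
3–5 s: ½(7 + 9)(2) = 16 cm
5–8 s: ½(9 + -2)(3) = 10.5 cm
8–12 s: ½(-2 + -4)(4) = -12 cm
Net displacement = 14.5 cm

14.5 cm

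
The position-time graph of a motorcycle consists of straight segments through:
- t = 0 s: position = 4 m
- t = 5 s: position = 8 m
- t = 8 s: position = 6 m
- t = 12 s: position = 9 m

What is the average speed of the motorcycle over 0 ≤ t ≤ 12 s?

0.75 m/s

Average speed = (total path length)/(elapsed time); on a piecewise-linear x-t graph the path length is Σ|Δx|.
0–5 s: |Δx| = |8 − 4| = 4 m
5–8 s: |Δx| = |6 − 8| = 2 m
8–12 s: |Δx| = |9 − 6| = 3 m
Total path = 9 m; average speed = 9/12 = 0.75 m/s.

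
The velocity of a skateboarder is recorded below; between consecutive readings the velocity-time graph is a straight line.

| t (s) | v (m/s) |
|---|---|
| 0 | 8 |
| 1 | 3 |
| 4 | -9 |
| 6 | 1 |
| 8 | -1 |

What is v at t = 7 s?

On 6–8 s the graph is linear from 1 to -1 m/s: v(7) = 1 + (-1 − 1)·(7 − 6)/(8 − 6) = 0 m/s.

0 m/s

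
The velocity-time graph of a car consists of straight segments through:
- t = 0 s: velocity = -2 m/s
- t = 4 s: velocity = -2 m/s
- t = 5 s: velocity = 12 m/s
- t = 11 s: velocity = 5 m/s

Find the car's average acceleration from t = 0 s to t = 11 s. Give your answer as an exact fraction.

7/11 m/s²

Average acceleration = Δv/Δt = (5 − -2)/(11 − 0) = 7/11 m/s².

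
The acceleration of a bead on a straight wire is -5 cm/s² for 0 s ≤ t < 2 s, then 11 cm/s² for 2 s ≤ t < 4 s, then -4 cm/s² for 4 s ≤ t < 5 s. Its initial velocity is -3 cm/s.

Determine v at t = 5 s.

5 cm/s

Δv equals the area under the a-t graph; then v = v₀ + Δv.
0–2 s: -5 × 2 = -10 cm/s
2–4 s: 11 × 2 = 22 cm/s
4–5 s: -4 × 1 = -4 cm/s
Δv = 8 cm/s, so v(5) = -3 + (8) = 5 cm/s.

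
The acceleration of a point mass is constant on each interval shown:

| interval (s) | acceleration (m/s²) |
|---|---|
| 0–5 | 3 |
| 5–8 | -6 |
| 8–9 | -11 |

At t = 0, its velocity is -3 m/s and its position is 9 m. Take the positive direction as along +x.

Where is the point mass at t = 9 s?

29 m

On each constant-a segment, Δv = aΔt and Δx = v₀Δt + ½aΔt²; chain segment to segment.
0–5 s: v starts -3 m/s; Δx = -3·5 + ½·3·5² = 22.5 m; v ends 12 m/s.
5–8 s: v starts 12 m/s; Δx = 12·3 + ½·-6·3² = 9 m; v ends -6 m/s.
8–9 s: v starts -6 m/s; Δx = -6·1 + ½·-11·1² = -11.5 m; v ends -17 m/s.
x(9) = 9 + Σ Δx = 29 m.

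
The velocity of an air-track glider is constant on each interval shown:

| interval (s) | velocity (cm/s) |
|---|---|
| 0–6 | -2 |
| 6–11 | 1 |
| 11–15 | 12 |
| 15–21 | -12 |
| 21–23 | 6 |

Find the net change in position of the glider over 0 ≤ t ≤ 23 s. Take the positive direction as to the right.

Net displacement equals the area under the velocity-time graph (areas below the axis count negative).
0–6 s: -2 × 6 = -12 cm
6–11 s: 1 × 5 = 5 cm
11–15 s: 12 × 4 = 48 cm
15–21 s: -12 × 6 = -72 cm
21–23 s: 6 × 2 = 12 cm
Net displacement = -19 cm

-19 cm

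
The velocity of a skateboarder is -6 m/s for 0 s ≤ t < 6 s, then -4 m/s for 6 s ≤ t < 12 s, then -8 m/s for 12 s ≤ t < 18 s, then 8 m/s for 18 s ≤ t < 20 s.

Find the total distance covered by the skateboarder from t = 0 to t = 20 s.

124 m

Distance (not displacement) is the total path length: add the absolute areas under v-t.
0–6 s: |-6| × 6 = 36 m
6–12 s: |-4| × 6 = 24 m
12–18 s: |-8| × 6 = 48 m
18–20 s: |8| × 2 = 16 m
Total distance = 124 m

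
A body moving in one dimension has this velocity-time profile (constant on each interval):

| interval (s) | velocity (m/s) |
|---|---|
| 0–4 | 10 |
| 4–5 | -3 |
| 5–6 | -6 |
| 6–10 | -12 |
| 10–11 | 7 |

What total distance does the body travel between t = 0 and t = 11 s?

104 m

Distance (not displacement) is the total path length: add the absolute areas under v-t.
0–4 s: |10| × 4 = 40 m
4–5 s: |-3| × 1 = 3 m
5–6 s: |-6| × 1 = 6 m
6–10 s: |-12| × 4 = 48 m
10–11 s: |7| × 1 = 7 m
Total distance = 104 m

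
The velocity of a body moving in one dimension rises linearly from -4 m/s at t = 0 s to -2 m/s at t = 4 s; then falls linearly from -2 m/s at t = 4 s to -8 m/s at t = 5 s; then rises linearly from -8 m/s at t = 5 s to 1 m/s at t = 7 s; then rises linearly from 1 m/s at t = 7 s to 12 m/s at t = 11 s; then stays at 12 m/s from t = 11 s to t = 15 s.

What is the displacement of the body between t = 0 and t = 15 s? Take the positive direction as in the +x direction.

Displacement is the signed area under the v-t curve.
0–4 s: ½(-4 + -2)(4) = -12 m
4–5 s: ½(-2 + -8)(1) = -5 m
5–7 s: ½(-8 + 1)(2) = -7 m
7–11 s: ½(1 + 12)(4) = 26 m
11–15 s: 12 × 4 = 48 m
Net displacement = 50 m

50 m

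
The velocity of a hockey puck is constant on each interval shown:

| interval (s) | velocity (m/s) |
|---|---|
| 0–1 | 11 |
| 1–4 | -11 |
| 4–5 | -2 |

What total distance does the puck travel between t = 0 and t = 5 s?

Distance (not displacement) is the total path length: add the absolute areas under v-t.
0–1 s: |11| × 1 = 11 m
1–4 s: |-11| × 3 = 33 m
4–5 s: |-2| × 1 = 2 m
Total distance = 46 m

46 m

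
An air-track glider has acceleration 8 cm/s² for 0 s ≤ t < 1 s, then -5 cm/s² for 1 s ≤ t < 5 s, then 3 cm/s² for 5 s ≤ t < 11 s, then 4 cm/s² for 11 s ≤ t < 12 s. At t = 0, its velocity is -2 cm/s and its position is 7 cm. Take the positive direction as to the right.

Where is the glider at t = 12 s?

-31 cm

On each constant-a segment, Δv = aΔt and Δx = v₀Δt + ½aΔt²; chain segment to segment.
0–1 s: v starts -2 cm/s; Δx = -2·1 + ½·8·1² = 2 cm; v ends 6 cm/s.
1–5 s: v starts 6 cm/s; Δx = 6·4 + ½·-5·4² = -16 cm; v ends -14 cm/s.
5–11 s: v starts -14 cm/s; Δx = -14·6 + ½·3·6² = -30 cm; v ends 4 cm/s.
11–12 s: v starts 4 cm/s; Δx = 4·1 + ½·4·1² = 6 cm; v ends 8 cm/s.
x(12) = 7 + Σ Δx = -31 cm.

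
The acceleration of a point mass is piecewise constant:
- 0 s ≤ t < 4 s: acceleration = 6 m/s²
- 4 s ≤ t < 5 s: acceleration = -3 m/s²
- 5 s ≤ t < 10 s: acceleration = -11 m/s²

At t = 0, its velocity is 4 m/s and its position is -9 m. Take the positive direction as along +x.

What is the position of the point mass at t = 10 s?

On each constant-a segment, Δv = aΔt and Δx = v₀Δt + ½aΔt²; chain segment to segment.
0–4 s: v starts 4 m/s; Δx = 4·4 + ½·6·4² = 64 m; v ends 28 m/s.
4–5 s: v starts 28 m/s; Δx = 28·1 + ½·-3·1² = 26.5 m; v ends 25 m/s.
5–10 s: v starts 25 m/s; Δx = 25·5 + ½·-11·5² = -12.5 m; v ends -30 m/s.
x(10) = -9 + Σ Δx = 69 m.

69 m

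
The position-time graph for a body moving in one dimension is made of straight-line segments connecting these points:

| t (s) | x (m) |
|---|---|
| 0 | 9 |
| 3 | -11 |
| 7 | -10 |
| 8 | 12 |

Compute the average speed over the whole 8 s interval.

5.375 m/s

Average speed = (total path length)/(elapsed time); on a piecewise-linear x-t graph the path length is Σ|Δx|.
0–3 s: |Δx| = |-11 − 9| = 20 m
3–7 s: |Δx| = |-10 − -11| = 1 m
7–8 s: |Δx| = |12 − -10| = 22 m
Total path = 43 m; average speed = 43/8 = 5.375 m/s.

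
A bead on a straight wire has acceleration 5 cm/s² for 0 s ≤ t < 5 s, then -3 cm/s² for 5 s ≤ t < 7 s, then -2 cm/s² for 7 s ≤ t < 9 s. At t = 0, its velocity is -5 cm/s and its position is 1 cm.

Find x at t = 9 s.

On each constant-a segment, Δv = aΔt and Δx = v₀Δt + ½aΔt²; chain segment to segment.
0–5 s: v starts -5 cm/s; Δx = -5·5 + ½·5·5² = 37.5 cm; v ends 20 cm/s.
5–7 s: v starts 20 cm/s; Δx = 20·2 + ½·-3·2² = 34 cm; v ends 14 cm/s.
7–9 s: v starts 14 cm/s; Δx = 14·2 + ½·-2·2² = 24 cm; v ends 10 cm/s.
x(9) = 1 + Σ Δx = 96.5 cm.

96.5 cm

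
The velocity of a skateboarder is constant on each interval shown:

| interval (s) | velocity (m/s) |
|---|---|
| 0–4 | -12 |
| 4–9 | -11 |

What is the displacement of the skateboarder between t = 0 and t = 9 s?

Net displacement equals the area under the velocity-time graph (areas below the axis count negative).
0–4 s: -12 × 4 = -48 m
4–9 s: -11 × 5 = -55 m
Net displacement = -103 m

-103 m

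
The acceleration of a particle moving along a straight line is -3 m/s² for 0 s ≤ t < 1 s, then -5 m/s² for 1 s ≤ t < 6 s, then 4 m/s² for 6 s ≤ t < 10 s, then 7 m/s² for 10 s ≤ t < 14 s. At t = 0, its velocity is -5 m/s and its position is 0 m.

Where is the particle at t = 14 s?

On each constant-a segment, Δv = aΔt and Δx = v₀Δt + ½aΔt²; chain segment to segment.
0–1 s: v starts -5 m/s; Δx = -5·1 + ½·-3·1² = -6.5 m; v ends -8 m/s.
1–6 s: v starts -8 m/s; Δx = -8·5 + ½·-5·5² = -102.5 m; v ends -33 m/s.
6–10 s: v starts -33 m/s; Δx = -33·4 + ½·4·4² = -100 m; v ends -17 m/s.
10–14 s: v starts -17 m/s; Δx = -17·4 + ½·7·4² = -12 m; v ends 11 m/s.
x(14) = 0 + Σ Δx = -221 m.

-221 m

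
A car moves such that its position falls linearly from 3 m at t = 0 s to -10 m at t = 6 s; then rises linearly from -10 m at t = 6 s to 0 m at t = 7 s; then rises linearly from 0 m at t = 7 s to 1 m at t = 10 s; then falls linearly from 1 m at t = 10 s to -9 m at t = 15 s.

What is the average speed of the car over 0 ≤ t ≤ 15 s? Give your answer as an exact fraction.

34/15 m/s

Average speed = (total path length)/(elapsed time); on a piecewise-linear x-t graph the path length is Σ|Δx|.
0–6 s: |Δx| = |-10 − 3| = 13 m
6–7 s: |Δx| = |0 − -10| = 10 m
7–10 s: |Δx| = |1 − 0| = 1 m
10–15 s: |Δx| = |-9 − 1| = 10 m
Total path = 34 m; average speed = 34/15 = 34/15 m/s.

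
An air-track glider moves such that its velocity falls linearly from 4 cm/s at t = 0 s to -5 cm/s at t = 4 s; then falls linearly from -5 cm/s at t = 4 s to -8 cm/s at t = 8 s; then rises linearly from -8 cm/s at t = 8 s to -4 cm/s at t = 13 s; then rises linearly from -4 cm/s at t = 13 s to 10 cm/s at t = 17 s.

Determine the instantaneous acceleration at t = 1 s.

-2.25 cm/s²

Acceleration is the slope of the v-t graph on 0–4 s: (-5 − 4)/(4 − 0) = -2.25 cm/s².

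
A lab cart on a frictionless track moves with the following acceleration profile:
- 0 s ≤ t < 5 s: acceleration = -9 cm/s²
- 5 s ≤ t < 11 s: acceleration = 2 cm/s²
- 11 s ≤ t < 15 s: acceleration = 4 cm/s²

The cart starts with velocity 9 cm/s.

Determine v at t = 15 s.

Δv equals the area under the a-t graph; then v = v₀ + Δv.
0–5 s: -9 × 5 = -45 cm/s
5–11 s: 2 × 6 = 12 cm/s
11–15 s: 4 × 4 = 16 cm/s
Δv = -17 cm/s, so v(15) = 9 + (-17) = -8 cm/s.

-8 cm/s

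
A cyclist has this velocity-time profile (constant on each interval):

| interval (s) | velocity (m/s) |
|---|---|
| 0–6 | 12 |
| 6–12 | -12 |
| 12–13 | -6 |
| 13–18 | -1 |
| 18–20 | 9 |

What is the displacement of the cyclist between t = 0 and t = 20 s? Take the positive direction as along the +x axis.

Displacement is the signed area under the v-t curve.
0–6 s: 12 × 6 = 72 m
6–12 s: -12 × 6 = -72 m
12–13 s: -6 × 1 = -6 m
13–18 s: -1 × 5 = -5 m
18–20 s: 9 × 2 = 18 m
Net displacement = 7 m

7 m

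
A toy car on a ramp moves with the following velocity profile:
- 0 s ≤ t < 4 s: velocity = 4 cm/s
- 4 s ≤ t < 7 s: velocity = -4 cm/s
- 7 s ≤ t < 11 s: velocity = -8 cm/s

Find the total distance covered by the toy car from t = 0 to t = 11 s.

60 cm

Distance (not displacement) is the total path length: add the absolute areas under v-t.
0–4 s: |4| × 4 = 16 cm
4–7 s: |-4| × 3 = 12 cm
7–11 s: |-8| × 4 = 32 cm
Total distance = 60 cm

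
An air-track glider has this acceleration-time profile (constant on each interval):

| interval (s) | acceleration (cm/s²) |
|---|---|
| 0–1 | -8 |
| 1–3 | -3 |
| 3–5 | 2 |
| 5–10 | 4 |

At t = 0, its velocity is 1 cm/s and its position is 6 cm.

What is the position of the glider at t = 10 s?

-34 cm

On each constant-a segment, Δv = aΔt and Δx = v₀Δt + ½aΔt²; chain segment to segment.
0–1 s: v starts 1 cm/s; Δx = 1·1 + ½·-8·1² = -3 cm; v ends -7 cm/s.
1–3 s: v starts -7 cm/s; Δx = -7·2 + ½·-3·2² = -20 cm; v ends -13 cm/s.
3–5 s: v starts -13 cm/s; Δx = -13·2 + ½·2·2² = -22 cm; v ends -9 cm/s.
5–10 s: v starts -9 cm/s; Δx = -9·5 + ½·4·5² = 5 cm; v ends 11 cm/s.
x(10) = 6 + Σ Δx = -34 cm.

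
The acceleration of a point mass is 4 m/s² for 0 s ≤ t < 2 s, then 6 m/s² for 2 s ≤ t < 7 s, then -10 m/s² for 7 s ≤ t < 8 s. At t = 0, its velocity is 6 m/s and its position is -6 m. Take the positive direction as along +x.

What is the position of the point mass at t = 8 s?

198 m

On each constant-a segment, Δv = aΔt and Δx = v₀Δt + ½aΔt²; chain segment to segment.
0–2 s: v starts 6 m/s; Δx = 6·2 + ½·4·2² = 20 m; v ends 14 m/s.
2–7 s: v starts 14 m/s; Δx = 14·5 + ½·6·5² = 145 m; v ends 44 m/s.
7–8 s: v starts 44 m/s; Δx = 44·1 + ½·-10·1² = 39 m; v ends 34 m/s.
x(8) = -6 + Σ Δx = 198 m.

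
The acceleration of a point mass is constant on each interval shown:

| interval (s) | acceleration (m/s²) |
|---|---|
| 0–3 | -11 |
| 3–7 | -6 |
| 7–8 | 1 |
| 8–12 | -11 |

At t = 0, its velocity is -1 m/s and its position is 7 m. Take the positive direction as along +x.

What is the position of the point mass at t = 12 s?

On each constant-a segment, Δv = aΔt and Δx = v₀Δt + ½aΔt²; chain segment to segment.
0–3 s: v starts -1 m/s; Δx = -1·3 + ½·-11·3² = -52.5 m; v ends -34 m/s.
3–7 s: v starts -34 m/s; Δx = -34·4 + ½·-6·4² = -184 m; v ends -58 m/s.
7–8 s: v starts -58 m/s; Δx = -58·1 + ½·1·1² = -57.5 m; v ends -57 m/s.
8–12 s: v starts -57 m/s; Δx = -57·4 + ½·-11·4² = -316 m; v ends -101 m/s.
x(12) = 7 + Σ Δx = -603 m.

-603 m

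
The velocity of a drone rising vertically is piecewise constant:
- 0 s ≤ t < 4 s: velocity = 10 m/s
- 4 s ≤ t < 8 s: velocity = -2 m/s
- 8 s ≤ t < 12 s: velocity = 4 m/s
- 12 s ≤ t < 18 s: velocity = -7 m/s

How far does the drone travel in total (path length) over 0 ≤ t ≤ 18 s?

Total distance travelled is ∫|v| dt — sum the magnitudes of each area piece.
0–4 s: |10| × 4 = 40 m
4–8 s: |-2| × 4 = 8 m
8–12 s: |4| × 4 = 16 m
12–18 s: |-7| × 6 = 42 m
Total distance = 106 m

106 m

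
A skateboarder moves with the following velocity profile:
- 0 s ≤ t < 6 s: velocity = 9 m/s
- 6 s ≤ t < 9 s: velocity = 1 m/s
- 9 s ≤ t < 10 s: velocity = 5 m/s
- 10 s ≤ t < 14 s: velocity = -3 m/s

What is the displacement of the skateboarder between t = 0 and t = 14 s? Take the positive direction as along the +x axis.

50 m

Displacement is the signed area under the v-t curve.
0–6 s: 9 × 6 = 54 m
6–9 s: 1 × 3 = 3 m
9–10 s: 5 × 1 = 5 m
10–14 s: -3 × 4 = -12 m
Net displacement = 50 m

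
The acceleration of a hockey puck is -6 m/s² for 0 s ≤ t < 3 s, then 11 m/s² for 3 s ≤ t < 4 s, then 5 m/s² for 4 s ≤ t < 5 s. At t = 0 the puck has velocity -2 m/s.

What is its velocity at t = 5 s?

Δv equals the area under the a-t graph; then v = v₀ + Δv.
0–3 s: -6 × 3 = -18 m/s
3–4 s: 11 × 1 = 11 m/s
4–5 s: 5 × 1 = 5 m/s
Δv = -2 m/s, so v(5) = -2 + (-2) = -4 m/s.

-4 m/s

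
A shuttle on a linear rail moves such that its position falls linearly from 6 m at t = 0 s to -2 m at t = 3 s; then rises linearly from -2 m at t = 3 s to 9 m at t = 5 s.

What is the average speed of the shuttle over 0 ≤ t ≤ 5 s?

Average speed = (total path length)/(elapsed time); on a piecewise-linear x-t graph the path length is Σ|Δx|.
0–3 s: |Δx| = |-2 − 6| = 8 m
3–5 s: |Δx| = |9 − -2| = 11 m
Total path = 19 m; average speed = 19/5 = 3.8 m/s.

3.8 m/s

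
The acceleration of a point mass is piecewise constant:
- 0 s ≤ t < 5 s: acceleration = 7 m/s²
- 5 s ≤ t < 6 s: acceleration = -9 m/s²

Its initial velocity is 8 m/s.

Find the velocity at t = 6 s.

34 m/s

Δv equals the area under the a-t graph; then v = v₀ + Δv.
0–5 s: 7 × 5 = 35 m/s
5–6 s: -9 × 1 = -9 m/s
Δv = 26 m/s, so v(6) = 8 + (26) = 34 m/s.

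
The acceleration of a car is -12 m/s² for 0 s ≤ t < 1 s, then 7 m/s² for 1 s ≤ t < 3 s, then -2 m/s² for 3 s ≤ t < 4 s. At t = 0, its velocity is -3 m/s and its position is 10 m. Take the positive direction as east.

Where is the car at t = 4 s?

-17 m

On each constant-a segment, Δv = aΔt and Δx = v₀Δt + ½aΔt²; chain segment to segment.
0–1 s: v starts -3 m/s; Δx = -3·1 + ½·-12·1² = -9 m; v ends -15 m/s.
1–3 s: v starts -15 m/s; Δx = -15·2 + ½·7·2² = -16 m; v ends -1 m/s.
3–4 s: v starts -1 m/s; Δx = -1·1 + ½·-2·1² = -2 m; v ends -3 m/s.
x(4) = 10 + Σ Δx = -17 m.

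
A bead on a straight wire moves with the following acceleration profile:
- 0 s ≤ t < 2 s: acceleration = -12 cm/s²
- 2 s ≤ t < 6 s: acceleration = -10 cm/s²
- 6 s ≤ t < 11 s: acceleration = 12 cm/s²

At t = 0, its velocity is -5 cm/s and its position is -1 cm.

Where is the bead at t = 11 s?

-426 cm

On each constant-a segment, Δv = aΔt and Δx = v₀Δt + ½aΔt²; chain segment to segment.
0–2 s: v starts -5 cm/s; Δx = -5·2 + ½·-12·2² = -34 cm; v ends -29 cm/s.
2–6 s: v starts -29 cm/s; Δx = -29·4 + ½·-10·4² = -196 cm; v ends -69 cm/s.
6–11 s: v starts -69 cm/s; Δx = -69·5 + ½·12·5² = -195 cm; v ends -9 cm/s.
x(11) = -1 + Σ Δx = -426 cm.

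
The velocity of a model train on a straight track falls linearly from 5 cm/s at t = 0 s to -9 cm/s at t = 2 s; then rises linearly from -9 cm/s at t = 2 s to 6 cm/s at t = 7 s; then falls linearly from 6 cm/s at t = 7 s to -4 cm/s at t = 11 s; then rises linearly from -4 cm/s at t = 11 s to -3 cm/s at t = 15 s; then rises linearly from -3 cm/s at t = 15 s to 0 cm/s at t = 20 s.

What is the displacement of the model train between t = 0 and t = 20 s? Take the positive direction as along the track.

-29 cm

Net displacement equals the area under the velocity-time graph (areas below the axis count negative).
0–2 s: ½(5 + -9)(2) = -4 cm
2–7 s: ½(-9 + 6)(5) = -7.5 cm
7–11 s: ½(6 + -4)(4) = 4 cm
11–15 s: ½(-4 + -3)(4) = -14 cm
15–20 s: ½(-3 + 0)(5) = -7.5 cm
Net displacement = -29 cm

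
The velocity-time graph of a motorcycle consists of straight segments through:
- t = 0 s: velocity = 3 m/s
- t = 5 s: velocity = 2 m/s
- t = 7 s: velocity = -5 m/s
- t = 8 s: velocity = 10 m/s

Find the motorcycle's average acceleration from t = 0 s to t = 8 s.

0.875 m/s²

Average acceleration = Δv/Δt = (10 − 3)/(8 − 0) = 0.875 m/s².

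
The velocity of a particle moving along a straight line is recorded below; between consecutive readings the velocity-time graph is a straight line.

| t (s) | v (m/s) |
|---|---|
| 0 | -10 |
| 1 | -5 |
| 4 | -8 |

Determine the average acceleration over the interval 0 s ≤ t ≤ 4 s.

0.5 m/s²

Average acceleration = Δv/Δt = (-8 − -10)/(4 − 0) = 0.5 m/s².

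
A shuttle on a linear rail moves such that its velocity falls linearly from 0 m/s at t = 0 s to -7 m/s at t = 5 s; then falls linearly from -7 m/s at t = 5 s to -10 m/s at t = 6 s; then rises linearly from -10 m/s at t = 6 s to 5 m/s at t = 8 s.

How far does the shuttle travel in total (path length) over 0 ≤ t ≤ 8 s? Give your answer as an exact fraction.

Distance (not displacement) is the total path length: add the absolute areas under v-t.
0–5 s: |½(0 + -7)(5)| = 17.5 m
5–6 s: |½(-7 + -10)(1)| = 8.5 m
6–8 s: v = 0 at t = 22/3 s; triangle areas 20/3 + 5/3 = 25/3 m
Total distance = 103/3 m

103/3 m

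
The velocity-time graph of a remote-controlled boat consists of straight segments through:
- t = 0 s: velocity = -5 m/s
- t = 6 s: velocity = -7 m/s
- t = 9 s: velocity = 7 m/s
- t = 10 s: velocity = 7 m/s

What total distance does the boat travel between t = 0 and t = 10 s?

53.5 m

Total distance travelled is ∫|v| dt — sum the magnitudes of each area piece.
0–6 s: |½(-5 + -7)(6)| = 36 m
6–9 s: v = 0 at t = 7.5 s; triangle areas 5.25 + 5.25 = 10.5 m
9–10 s: |7| × 1 = 7 m
Total distance = 53.5 m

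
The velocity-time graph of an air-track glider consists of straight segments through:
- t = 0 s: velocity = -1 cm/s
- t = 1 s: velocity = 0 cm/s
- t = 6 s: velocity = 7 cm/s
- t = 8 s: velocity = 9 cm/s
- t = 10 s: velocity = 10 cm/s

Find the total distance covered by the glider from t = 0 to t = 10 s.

53 cm

Total distance travelled is ∫|v| dt — sum the magnitudes of each area piece.
0–1 s: |½(-1 + 0)(1)| = 0.5 cm
1–6 s: |½(0 + 7)(5)| = 17.5 cm
6–8 s: |½(7 + 9)(2)| = 16 cm
8–10 s: |½(9 + 10)(2)| = 19 cm
Total distance = 53 cm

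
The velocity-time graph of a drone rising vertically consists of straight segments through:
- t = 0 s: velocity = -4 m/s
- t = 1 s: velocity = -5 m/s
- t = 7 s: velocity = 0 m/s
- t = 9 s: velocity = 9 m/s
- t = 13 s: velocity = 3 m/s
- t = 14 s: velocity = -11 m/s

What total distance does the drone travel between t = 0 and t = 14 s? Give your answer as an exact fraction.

400/7 m

Distance (not displacement) is the total path length: add the absolute areas under v-t.
0–1 s: |½(-4 + -5)(1)| = 4.5 m
1–7 s: |½(-5 + 0)(6)| = 15 m
7–9 s: |½(0 + 9)(2)| = 9 m
9–13 s: |½(9 + 3)(4)| = 24 m
13–14 s: v = 0 at t = 185/14 s; triangle areas 9/28 + 121/28 = 65/14 m
Total distance = 400/7 m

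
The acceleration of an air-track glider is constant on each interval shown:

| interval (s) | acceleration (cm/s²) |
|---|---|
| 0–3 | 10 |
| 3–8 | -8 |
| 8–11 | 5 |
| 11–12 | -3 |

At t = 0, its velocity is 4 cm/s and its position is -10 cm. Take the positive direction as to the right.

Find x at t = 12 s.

129 cm

On each constant-a segment, Δv = aΔt and Δx = v₀Δt + ½aΔt²; chain segment to segment.
0–3 s: v starts 4 cm/s; Δx = 4·3 + ½·10·3² = 57 cm; v ends 34 cm/s.
3–8 s: v starts 34 cm/s; Δx = 34·5 + ½·-8·5² = 70 cm; v ends -6 cm/s.
8–11 s: v starts -6 cm/s; Δx = -6·3 + ½·5·3² = 4.5 cm; v ends 9 cm/s.
11–12 s: v starts 9 cm/s; Δx = 9·1 + ½·-3·1² = 7.5 cm; v ends 6 cm/s.
x(12) = -10 + Σ Δx = 129 cm.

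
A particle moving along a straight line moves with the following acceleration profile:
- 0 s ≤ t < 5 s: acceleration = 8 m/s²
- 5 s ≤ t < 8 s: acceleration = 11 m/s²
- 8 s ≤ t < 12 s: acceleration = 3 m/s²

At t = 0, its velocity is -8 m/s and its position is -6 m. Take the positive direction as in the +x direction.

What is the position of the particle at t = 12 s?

On each constant-a segment, Δv = aΔt and Δx = v₀Δt + ½aΔt²; chain segment to segment.
0–5 s: v starts -8 m/s; Δx = -8·5 + ½·8·5² = 60 m; v ends 32 m/s.
5–8 s: v starts 32 m/s; Δx = 32·3 + ½·11·3² = 145.5 m; v ends 65 m/s.
8–12 s: v starts 65 m/s; Δx = 65·4 + ½·3·4² = 284 m; v ends 77 m/s.
x(12) = -6 + Σ Δx = 483.5 m.

483.5 m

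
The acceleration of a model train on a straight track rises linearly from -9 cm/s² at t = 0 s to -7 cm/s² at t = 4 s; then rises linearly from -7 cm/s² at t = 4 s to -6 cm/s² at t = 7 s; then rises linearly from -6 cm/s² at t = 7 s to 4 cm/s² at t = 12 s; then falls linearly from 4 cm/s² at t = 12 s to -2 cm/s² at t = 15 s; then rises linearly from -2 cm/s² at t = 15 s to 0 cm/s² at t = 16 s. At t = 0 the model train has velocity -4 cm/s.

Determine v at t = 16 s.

-58.5 cm/s

Δv equals the area under the a-t graph; then v = v₀ + Δv.
0–4 s: ½(-9 + -7)(4) = -32 cm/s
4–7 s: ½(-7 + -6)(3) = -19.5 cm/s
7–12 s: ½(-6 + 4)(5) = -5 cm/s
12–15 s: ½(4 + -2)(3) = 3 cm/s
15–16 s: ½(-2 + 0)(1) = -1 cm/s
Δv = -54.5 cm/s, so v(16) = -4 + (-54.5) = -58.5 cm/s.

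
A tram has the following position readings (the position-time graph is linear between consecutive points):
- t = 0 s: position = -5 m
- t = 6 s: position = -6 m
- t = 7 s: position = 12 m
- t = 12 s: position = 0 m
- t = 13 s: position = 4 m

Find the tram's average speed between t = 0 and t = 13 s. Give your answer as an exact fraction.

35/13 m/s

Average speed = (total path length)/(elapsed time); on a piecewise-linear x-t graph the path length is Σ|Δx|.
0–6 s: |Δx| = |-6 − -5| = 1 m
6–7 s: |Δx| = |12 − -6| = 18 m
7–12 s: |Δx| = |0 − 12| = 12 m
12–13 s: |Δx| = |4 − 0| = 4 m
Total path = 35 m; average speed = 35/13 = 35/13 m/s.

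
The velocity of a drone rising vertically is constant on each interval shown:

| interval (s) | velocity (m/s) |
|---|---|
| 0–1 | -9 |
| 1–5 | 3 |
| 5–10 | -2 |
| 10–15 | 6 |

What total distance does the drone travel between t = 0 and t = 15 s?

61 m

Total distance travelled is ∫|v| dt — sum the magnitudes of each area piece.
0–1 s: |-9| × 1 = 9 m
1–5 s: |3| × 4 = 12 m
5–10 s: |-2| × 5 = 10 m
10–15 s: |6| × 5 = 30 m
Total distance = 61 m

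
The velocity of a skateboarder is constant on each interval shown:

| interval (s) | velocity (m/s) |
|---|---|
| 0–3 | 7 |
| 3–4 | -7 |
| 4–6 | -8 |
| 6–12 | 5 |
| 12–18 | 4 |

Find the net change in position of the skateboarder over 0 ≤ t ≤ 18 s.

52 m

Displacement is the signed area under the v-t curve.
0–3 s: 7 × 3 = 21 m
3–4 s: -7 × 1 = -7 m
4–6 s: -8 × 2 = -16 m
6–12 s: 5 × 6 = 30 m
12–18 s: 4 × 6 = 24 m
Net displacement = 52 m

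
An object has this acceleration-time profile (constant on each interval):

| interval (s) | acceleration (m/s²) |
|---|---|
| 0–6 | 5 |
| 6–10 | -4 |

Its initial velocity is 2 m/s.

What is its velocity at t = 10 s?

Δv equals the area under the a-t graph; then v = v₀ + Δv.
0–6 s: 5 × 6 = 30 m/s
6–10 s: -4 × 4 = -16 m/s
Δv = 14 m/s, so v(10) = 2 + (14) = 16 m/s.

16 m/s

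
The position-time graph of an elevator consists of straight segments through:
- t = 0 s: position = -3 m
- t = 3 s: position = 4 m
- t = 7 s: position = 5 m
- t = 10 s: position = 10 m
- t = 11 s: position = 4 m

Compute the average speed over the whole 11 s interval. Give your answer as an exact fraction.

Average speed = (total path length)/(elapsed time); on a piecewise-linear x-t graph the path length is Σ|Δx|.
0–3 s: |Δx| = |4 − -3| = 7 m
3–7 s: |Δx| = |5 − 4| = 1 m
7–10 s: |Δx| = |10 − 5| = 5 m
10–11 s: |Δx| = |4 − 10| = 6 m
Total path = 19 m; average speed = 19/11 = 19/11 m/s.

19/11 m/s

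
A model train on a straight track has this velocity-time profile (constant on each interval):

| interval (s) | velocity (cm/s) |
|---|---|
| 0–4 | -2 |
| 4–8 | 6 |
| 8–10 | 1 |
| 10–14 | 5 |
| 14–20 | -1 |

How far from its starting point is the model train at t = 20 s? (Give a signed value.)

Net displacement equals the area under the velocity-time graph (areas below the axis count negative).
0–4 s: -2 × 4 = -8 cm
4–8 s: 6 × 4 = 24 cm
8–10 s: 1 × 2 = 2 cm
10–14 s: 5 × 4 = 20 cm
14–20 s: -1 × 6 = -6 cm
Net displacement = 32 cm

32 cm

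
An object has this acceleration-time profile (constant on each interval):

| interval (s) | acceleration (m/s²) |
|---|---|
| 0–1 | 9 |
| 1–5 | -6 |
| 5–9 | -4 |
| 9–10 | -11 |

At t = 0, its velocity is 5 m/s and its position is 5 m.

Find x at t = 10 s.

On each constant-a segment, Δv = aΔt and Δx = v₀Δt + ½aΔt²; chain segment to segment.
0–1 s: v starts 5 m/s; Δx = 5·1 + ½·9·1² = 9.5 m; v ends 14 m/s.
1–5 s: v starts 14 m/s; Δx = 14·4 + ½·-6·4² = 8 m; v ends -10 m/s.
5–9 s: v starts -10 m/s; Δx = -10·4 + ½·-4·4² = -72 m; v ends -26 m/s.
9–10 s: v starts -26 m/s; Δx = -26·1 + ½·-11·1² = -31.5 m; v ends -37 m/s.
x(10) = 5 + Σ Δx = -81 m.

-81 m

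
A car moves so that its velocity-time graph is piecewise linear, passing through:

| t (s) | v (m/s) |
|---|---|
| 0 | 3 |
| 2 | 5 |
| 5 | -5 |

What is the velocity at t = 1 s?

On 0–2 s the graph is linear from 3 to 5 m/s: v(1) = 3 + (5 − 3)·(1 − 0)/(2 − 0) = 4 m/s.

4 m/s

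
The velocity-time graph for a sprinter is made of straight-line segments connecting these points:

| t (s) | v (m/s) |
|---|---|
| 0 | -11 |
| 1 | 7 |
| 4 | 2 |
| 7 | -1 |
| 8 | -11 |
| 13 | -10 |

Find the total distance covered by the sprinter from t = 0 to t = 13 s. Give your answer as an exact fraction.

Distance (not displacement) is the total path length: add the absolute areas under v-t.
0–1 s: v = 0 at t = 11/18 s; triangle areas 121/36 + 49/36 = 85/18 m
1–4 s: |½(7 + 2)(3)| = 13.5 m
4–7 s: v = 0 at t = 6 s; triangle areas 2 + 0.5 = 2.5 m
7–8 s: |½(-1 + -11)(1)| = 6 m
8–13 s: |½(-11 + -10)(5)| = 52.5 m
Total distance = 713/9 m

713/9 m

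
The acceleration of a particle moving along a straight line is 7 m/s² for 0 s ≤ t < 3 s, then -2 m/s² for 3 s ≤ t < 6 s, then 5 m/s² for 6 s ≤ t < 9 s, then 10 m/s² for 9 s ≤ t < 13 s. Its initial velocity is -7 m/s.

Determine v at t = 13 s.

63 m/s

Δv equals the area under the a-t graph; then v = v₀ + Δv.
0–3 s: 7 × 3 = 21 m/s
3–6 s: -2 × 3 = -6 m/s
6–9 s: 5 × 3 = 15 m/s
9–13 s: 10 × 4 = 40 m/s
Δv = 70 m/s, so v(13) = -7 + (70) = 63 m/s.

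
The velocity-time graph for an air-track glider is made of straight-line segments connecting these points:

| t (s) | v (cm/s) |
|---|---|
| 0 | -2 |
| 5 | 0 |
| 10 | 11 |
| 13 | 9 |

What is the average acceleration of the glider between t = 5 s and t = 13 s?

Average acceleration = Δv/Δt = (9 − 0)/(13 − 5) = 1.125 cm/s².

1.125 cm/s²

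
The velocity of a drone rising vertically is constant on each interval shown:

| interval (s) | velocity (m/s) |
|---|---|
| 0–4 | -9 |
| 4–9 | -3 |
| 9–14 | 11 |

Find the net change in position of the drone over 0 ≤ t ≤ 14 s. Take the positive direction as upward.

4 m

Net displacement equals the area under the velocity-time graph (areas below the axis count negative).
0–4 s: -9 × 4 = -36 m
4–9 s: -3 × 5 = -15 m
9–14 s: 11 × 5 = 55 m
Net displacement = 4 m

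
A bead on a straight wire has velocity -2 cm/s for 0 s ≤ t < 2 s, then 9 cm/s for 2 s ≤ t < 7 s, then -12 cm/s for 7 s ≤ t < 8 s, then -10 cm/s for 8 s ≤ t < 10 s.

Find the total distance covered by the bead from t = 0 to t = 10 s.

Distance (not displacement) is the total path length: add the absolute areas under v-t.
0–2 s: |-2| × 2 = 4 cm
2–7 s: |9| × 5 = 45 cm
7–8 s: |-12| × 1 = 12 cm
8–10 s: |-10| × 2 = 20 cm
Total distance = 81 cm

81 cm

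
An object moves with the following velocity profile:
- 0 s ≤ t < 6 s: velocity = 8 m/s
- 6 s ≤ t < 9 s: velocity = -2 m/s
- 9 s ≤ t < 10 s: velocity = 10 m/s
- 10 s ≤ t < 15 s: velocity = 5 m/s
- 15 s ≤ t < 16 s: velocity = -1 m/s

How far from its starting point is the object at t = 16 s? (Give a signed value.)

Displacement is the signed area under the v-t curve.
0–6 s: 8 × 6 = 48 m
6–9 s: -2 × 3 = -6 m
9–10 s: 10 × 1 = 10 m
10–15 s: 5 × 5 = 25 m
15–16 s: -1 × 1 = -1 m
Net displacement = 76 m

76 m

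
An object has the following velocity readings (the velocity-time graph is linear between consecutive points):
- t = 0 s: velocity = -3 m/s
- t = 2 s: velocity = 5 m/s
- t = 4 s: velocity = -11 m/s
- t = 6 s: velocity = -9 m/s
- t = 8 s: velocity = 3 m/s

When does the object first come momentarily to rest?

t = 0.75 s

v changes sign on 0–2 s (from -3 to 5); the graph is linear there, so v = 0 at t = 0 + (3)·(2 − 0)/(5 − -3) = 0.75 s.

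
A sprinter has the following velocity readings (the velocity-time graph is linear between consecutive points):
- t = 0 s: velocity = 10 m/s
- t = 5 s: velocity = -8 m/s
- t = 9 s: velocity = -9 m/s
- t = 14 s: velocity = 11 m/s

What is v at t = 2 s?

2.8 m/s

On 0–5 s the graph is linear from 10 to -8 m/s: v(2) = 10 + (-8 − 10)·(2 − 0)/(5 − 0) = 2.8 m/s.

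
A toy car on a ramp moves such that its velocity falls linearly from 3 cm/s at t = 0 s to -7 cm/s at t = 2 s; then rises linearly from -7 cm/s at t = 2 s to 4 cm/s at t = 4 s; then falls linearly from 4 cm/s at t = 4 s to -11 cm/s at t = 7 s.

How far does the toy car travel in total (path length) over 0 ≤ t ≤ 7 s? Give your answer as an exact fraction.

Distance (not displacement) is the total path length: add the absolute areas under v-t.
0–2 s: v = 0 at t = 0.6 s; triangle areas 0.9 + 4.9 = 5.8 cm
2–4 s: v = 0 at t = 36/11 s; triangle areas 49/11 + 16/11 = 65/11 cm
4–7 s: v = 0 at t = 4.8 s; triangle areas 1.6 + 12.1 = 13.7 cm
Total distance = 559/22 cm

559/22 cm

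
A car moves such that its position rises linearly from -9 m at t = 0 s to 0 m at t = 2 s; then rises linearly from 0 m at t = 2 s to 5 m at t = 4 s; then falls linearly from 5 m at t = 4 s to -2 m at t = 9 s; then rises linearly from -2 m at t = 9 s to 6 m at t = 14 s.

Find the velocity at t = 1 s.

Velocity is the slope of the x-t graph on 0–2 s: (0 − -9)/(2 − 0) = 4.5 m/s.

4.5 m/s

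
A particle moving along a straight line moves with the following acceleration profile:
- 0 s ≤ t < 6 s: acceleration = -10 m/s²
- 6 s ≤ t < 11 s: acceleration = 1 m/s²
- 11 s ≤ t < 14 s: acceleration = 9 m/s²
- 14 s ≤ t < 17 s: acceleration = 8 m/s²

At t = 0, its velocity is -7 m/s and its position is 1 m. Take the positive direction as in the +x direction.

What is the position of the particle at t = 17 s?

-758 m

On each constant-a segment, Δv = aΔt and Δx = v₀Δt + ½aΔt²; chain segment to segment.
0–6 s: v starts -7 m/s; Δx = -7·6 + ½·-10·6² = -222 m; v ends -67 m/s.
6–11 s: v starts -67 m/s; Δx = -67·5 + ½·1·5² = -322.5 m; v ends -62 m/s.
11–14 s: v starts -62 m/s; Δx = -62·3 + ½·9·3² = -145.5 m; v ends -35 m/s.
14–17 s: v starts -35 m/s; Δx = -35·3 + ½·8·3² = -69 m; v ends -11 m/s.
x(17) = 1 + Σ Δx = -758 m.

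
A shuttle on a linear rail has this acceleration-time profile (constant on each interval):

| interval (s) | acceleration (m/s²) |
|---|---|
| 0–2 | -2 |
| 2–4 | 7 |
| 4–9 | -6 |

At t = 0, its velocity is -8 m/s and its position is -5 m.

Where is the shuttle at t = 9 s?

On each constant-a segment, Δv = aΔt and Δx = v₀Δt + ½aΔt²; chain segment to segment.
0–2 s: v starts -8 m/s; Δx = -8·2 + ½·-2·2² = -20 m; v ends -12 m/s.
2–4 s: v starts -12 m/s; Δx = -12·2 + ½·7·2² = -10 m; v ends 2 m/s.
4–9 s: v starts 2 m/s; Δx = 2·5 + ½·-6·5² = -65 m; v ends -28 m/s.
x(9) = -5 + Σ Δx = -100 m.

-100 m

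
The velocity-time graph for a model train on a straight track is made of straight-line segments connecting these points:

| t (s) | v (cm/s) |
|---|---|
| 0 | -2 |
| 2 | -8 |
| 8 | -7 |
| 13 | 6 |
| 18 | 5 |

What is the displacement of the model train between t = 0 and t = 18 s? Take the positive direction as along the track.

-30 cm

Net displacement equals the area under the velocity-time graph (areas below the axis count negative).
0–2 s: ½(-2 + -8)(2) = -10 cm
2–8 s: ½(-8 + -7)(6) = -45 cm
8–13 s: ½(-7 + 6)(5) = -2.5 cm
13–18 s: ½(6 + 5)(5) = 27.5 cm
Net displacement = -30 cm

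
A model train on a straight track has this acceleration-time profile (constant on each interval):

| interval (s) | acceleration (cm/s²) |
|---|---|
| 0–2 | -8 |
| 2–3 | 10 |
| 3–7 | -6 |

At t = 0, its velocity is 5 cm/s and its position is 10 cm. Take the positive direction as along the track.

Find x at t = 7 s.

On each constant-a segment, Δv = aΔt and Δx = v₀Δt + ½aΔt²; chain segment to segment.
0–2 s: v starts 5 cm/s; Δx = 5·2 + ½·-8·2² = -6 cm; v ends -11 cm/s.
2–3 s: v starts -11 cm/s; Δx = -11·1 + ½·10·1² = -6 cm; v ends -1 cm/s.
3–7 s: v starts -1 cm/s; Δx = -1·4 + ½·-6·4² = -52 cm; v ends -25 cm/s.
x(7) = 10 + Σ Δx = -54 cm.

-54 cm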